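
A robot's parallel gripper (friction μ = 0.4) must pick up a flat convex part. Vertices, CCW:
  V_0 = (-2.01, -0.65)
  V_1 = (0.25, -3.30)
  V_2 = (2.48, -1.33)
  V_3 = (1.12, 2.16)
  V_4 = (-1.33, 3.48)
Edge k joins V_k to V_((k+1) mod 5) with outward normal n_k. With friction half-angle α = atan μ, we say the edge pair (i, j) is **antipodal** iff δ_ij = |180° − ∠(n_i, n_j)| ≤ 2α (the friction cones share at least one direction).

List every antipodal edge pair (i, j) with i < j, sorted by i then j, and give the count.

α = atan 0.4 = 21.80°;  2α = 43.60°
n_0 = (-0.7609, -0.6489)
n_1 = (+0.6621, -0.7494)
n_2 = (+0.9318, +0.3631)
n_3 = (+0.4743, +0.8804)
n_4 = (-0.9867, +0.1625)
  (0,1): δ = 89.00°  ·
  (0,2): δ = 19.17°  ✓
  (0,3): δ = 21.23°  ✓
  (0,4): δ = 130.19°  ·
  (1,2): δ = 110.17°  ·
  (1,3): δ = 69.77°  ·
  (1,4): δ = 39.19°  ✓
  (2,3): δ = 139.60°  ·
  (2,4): δ = 30.64°  ✓
  (3,4): δ = 71.04°  ·
antipodal pairs: 4

count = 4; pairs: (0,2), (0,3), (1,4), (2,4)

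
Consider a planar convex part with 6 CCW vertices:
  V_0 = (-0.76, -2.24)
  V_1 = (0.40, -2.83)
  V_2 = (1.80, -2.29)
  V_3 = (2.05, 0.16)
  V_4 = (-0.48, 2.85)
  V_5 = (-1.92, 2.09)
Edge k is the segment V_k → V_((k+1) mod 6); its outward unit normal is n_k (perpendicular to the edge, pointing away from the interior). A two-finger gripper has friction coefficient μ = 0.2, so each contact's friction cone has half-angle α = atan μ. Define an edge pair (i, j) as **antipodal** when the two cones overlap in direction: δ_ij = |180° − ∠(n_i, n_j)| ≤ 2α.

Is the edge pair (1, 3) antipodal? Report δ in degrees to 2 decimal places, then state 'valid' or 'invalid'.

α = atan 0.2 = 11.31°;  2α = 22.62°
edge 1: e_1 = (+1.40, +0.54);  n_1 = (+0.3599, -0.9330)
edge 3: e_3 = (-2.53, +2.69);  n_3 = (+0.7284, +0.6851)
∠(n_1, n_3) = 112.15°
δ = |180° − 112.15°| = 67.85°
67.85° > 2α = 22.62°  →  invalid

δ = 67.85°, invalid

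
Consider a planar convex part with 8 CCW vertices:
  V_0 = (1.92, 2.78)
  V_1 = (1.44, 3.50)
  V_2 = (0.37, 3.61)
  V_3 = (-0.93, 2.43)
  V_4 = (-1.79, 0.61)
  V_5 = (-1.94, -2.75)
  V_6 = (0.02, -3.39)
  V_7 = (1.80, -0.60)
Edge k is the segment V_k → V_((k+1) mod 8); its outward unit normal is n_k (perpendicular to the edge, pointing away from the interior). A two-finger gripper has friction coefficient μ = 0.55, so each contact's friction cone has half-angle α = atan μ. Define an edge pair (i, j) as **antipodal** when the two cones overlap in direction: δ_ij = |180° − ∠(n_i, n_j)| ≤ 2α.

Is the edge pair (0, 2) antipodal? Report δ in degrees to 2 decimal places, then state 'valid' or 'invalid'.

α = atan 0.55 = 28.81°;  2α = 57.62°
edge 0: e_0 = (-0.48, +0.72);  n_0 = (+0.8321, +0.5547)
edge 2: e_2 = (-1.30, -1.18);  n_2 = (-0.6721, +0.7405)
∠(n_0, n_2) = 98.54°
δ = |180° − 98.54°| = 81.46°
81.46° > 2α = 57.62°  →  invalid

δ = 81.46°, invalid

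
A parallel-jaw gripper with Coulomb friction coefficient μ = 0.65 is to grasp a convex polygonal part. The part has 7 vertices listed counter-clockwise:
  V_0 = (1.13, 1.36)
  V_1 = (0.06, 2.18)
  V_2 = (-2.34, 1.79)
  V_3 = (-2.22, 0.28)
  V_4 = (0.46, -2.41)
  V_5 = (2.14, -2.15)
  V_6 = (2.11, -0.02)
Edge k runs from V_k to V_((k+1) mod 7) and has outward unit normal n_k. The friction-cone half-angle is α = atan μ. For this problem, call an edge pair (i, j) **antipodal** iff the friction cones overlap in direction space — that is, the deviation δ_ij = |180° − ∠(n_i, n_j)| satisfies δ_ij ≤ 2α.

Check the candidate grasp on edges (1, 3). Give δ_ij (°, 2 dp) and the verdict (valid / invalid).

δ = 54.34°, valid

α = atan 0.65 = 33.02°;  2α = 66.05°
edge 1: e_1 = (-2.40, -0.39);  n_1 = (-0.1604, +0.9871)
edge 3: e_3 = (+2.68, -2.69);  n_3 = (-0.7084, -0.7058)
∠(n_1, n_3) = 125.66°
δ = |180° − 125.66°| = 54.34°
54.34° ≤ 2α = 66.05°  →  valid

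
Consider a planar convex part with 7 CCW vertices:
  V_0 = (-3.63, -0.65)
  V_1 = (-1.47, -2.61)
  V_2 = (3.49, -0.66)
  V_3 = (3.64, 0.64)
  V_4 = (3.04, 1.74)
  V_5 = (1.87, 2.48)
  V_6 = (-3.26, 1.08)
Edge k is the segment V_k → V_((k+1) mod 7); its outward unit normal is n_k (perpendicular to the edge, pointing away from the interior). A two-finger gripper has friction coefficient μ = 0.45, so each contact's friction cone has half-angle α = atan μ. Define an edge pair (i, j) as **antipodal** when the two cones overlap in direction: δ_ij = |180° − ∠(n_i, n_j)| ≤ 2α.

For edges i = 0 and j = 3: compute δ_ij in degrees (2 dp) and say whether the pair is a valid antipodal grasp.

α = atan 0.45 = 24.23°;  2α = 48.46°
edge 0: e_0 = (+2.16, -1.96);  n_0 = (-0.6720, -0.7406)
edge 3: e_3 = (-0.60, +1.10);  n_3 = (+0.8779, +0.4789)
∠(n_0, n_3) = 160.83°
δ = |180° − 160.83°| = 19.17°
19.17° ≤ 2α = 48.46°  →  valid

δ = 19.17°, valid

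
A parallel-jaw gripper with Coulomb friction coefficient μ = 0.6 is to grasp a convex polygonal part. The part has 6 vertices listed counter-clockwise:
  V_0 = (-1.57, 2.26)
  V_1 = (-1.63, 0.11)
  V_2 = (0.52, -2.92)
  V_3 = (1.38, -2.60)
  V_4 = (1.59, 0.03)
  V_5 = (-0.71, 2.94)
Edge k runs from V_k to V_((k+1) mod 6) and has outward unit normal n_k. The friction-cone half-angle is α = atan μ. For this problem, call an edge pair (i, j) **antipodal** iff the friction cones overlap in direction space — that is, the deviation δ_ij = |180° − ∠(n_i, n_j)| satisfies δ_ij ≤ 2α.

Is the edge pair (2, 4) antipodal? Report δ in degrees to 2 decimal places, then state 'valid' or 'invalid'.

α = atan 0.6 = 30.96°;  2α = 61.93°
edge 2: e_2 = (+0.86, +0.32);  n_2 = (+0.3487, -0.9372)
edge 4: e_4 = (-2.30, +2.91);  n_4 = (+0.7845, +0.6201)
∠(n_2, n_4) = 107.91°
δ = |180° − 107.91°| = 72.09°
72.09° > 2α = 61.93°  →  invalid

δ = 72.09°, invalid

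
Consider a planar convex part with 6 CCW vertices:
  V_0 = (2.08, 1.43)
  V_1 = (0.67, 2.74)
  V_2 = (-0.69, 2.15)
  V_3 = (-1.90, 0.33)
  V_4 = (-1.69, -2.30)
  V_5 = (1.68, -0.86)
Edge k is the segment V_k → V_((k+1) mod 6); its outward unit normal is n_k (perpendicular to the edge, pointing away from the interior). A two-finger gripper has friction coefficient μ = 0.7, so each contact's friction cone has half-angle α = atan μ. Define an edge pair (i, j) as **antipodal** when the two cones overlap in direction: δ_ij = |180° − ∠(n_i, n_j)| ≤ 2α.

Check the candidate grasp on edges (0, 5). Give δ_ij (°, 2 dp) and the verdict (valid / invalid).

δ = 122.99°, invalid

α = atan 0.7 = 34.99°;  2α = 69.98°
edge 0: e_0 = (-1.41, +1.31);  n_0 = (+0.6807, +0.7326)
edge 5: e_5 = (+0.40, +2.29);  n_5 = (+0.9851, -0.1721)
∠(n_0, n_5) = 57.01°
δ = |180° − 57.01°| = 122.99°
122.99° > 2α = 69.98°  →  invalid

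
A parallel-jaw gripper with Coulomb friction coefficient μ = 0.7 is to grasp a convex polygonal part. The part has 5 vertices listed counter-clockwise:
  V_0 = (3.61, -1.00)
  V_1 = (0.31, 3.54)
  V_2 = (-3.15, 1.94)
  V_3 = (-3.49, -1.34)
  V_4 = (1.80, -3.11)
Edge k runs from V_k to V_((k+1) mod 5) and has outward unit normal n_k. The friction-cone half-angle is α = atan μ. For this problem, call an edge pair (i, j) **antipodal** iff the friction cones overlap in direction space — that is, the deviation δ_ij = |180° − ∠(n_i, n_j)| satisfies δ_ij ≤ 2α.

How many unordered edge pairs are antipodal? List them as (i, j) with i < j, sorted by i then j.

count = 5; pairs: (0,2), (0,3), (1,3), (1,4), (2,4)

α = atan 0.7 = 34.99°;  2α = 69.98°
n_0 = (+0.8089, +0.5880)
n_1 = (-0.4197, +0.9077)
n_2 = (-0.9947, +0.1031)
n_3 = (-0.3173, -0.9483)
n_4 = (+0.7590, -0.6511)
  (0,1): δ = 101.20°  ·
  (0,2): δ = 41.93°  ✓
  (0,3): δ = 35.49°  ✓
  (0,4): δ = 103.36°  ·
  (1,2): δ = 120.74°  ·
  (1,3): δ = 43.32°  ✓
  (1,4): δ = 24.56°  ✓
  (2,3): δ = 102.58°  ·
  (2,4): δ = 34.71°  ✓
  (3,4): δ = 112.12°  ·
antipodal pairs: 5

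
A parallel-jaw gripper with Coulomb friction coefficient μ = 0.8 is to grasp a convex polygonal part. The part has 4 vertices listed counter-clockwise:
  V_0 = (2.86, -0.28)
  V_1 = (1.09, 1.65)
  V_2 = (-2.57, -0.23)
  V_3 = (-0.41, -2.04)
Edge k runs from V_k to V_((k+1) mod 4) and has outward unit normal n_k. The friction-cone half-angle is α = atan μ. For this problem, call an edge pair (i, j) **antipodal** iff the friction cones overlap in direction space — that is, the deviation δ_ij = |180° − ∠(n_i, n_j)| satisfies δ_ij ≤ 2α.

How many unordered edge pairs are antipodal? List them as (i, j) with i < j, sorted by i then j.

α = atan 0.8 = 38.66°;  2α = 77.32°
n_0 = (+0.7370, +0.6759)
n_1 = (-0.4569, +0.8895)
n_2 = (-0.6423, -0.7665)
n_3 = (+0.4739, -0.8806)
  (0,1): δ = 105.34°  ·
  (0,2): δ = 7.51°  ✓
  (0,3): δ = 75.77°  ✓
  (1,2): δ = 67.15°  ✓
  (1,3): δ = 1.10°  ✓
  (2,3): δ = 111.75°  ·
antipodal pairs: 4

count = 4; pairs: (0,2), (0,3), (1,2), (1,3)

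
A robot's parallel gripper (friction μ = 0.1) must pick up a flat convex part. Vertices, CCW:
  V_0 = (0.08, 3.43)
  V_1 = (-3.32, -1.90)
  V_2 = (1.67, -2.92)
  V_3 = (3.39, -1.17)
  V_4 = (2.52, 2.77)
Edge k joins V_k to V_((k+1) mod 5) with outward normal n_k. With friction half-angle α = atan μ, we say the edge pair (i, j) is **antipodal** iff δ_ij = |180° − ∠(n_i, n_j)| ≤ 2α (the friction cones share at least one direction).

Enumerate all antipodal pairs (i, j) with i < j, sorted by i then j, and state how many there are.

α = atan 0.1 = 5.71°;  2α = 11.42°
n_0 = (-0.8431, +0.5378)
n_1 = (-0.2003, -0.9797)
n_2 = (+0.7132, -0.7010)
n_3 = (+0.9765, +0.2156)
n_4 = (+0.2611, +0.9653)
  (0,1): δ = 69.02°  ·
  (0,2): δ = 11.97°  ·
  (0,3): δ = 44.99°  ·
  (0,4): δ = 107.40°  ·
  (1,2): δ = 122.95°  ·
  (1,3): δ = 66.00°  ·
  (1,4): δ = 3.58°  ✓
  (2,3): δ = 123.04°  ·
  (2,4): δ = 60.63°  ·
  (3,4): δ = 117.59°  ·
antipodal pairs: 1

count = 1; pairs: (1,4)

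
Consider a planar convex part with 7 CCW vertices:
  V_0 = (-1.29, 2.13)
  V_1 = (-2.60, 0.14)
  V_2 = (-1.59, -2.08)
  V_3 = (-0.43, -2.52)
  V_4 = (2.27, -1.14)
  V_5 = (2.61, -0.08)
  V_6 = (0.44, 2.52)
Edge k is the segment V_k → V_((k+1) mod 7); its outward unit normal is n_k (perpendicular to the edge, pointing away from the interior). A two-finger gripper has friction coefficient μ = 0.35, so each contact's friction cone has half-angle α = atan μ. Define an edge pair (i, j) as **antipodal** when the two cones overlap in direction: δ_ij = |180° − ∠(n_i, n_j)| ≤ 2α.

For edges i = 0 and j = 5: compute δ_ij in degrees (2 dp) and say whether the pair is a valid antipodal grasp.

α = atan 0.35 = 19.29°;  2α = 38.58°
edge 0: e_0 = (-1.31, -1.99);  n_0 = (-0.8353, +0.5498)
edge 5: e_5 = (-2.17, +2.60);  n_5 = (+0.7677, +0.6408)
∠(n_0, n_5) = 106.79°
δ = |180° − 106.79°| = 73.21°
73.21° > 2α = 38.58°  →  invalid

δ = 73.21°, invalid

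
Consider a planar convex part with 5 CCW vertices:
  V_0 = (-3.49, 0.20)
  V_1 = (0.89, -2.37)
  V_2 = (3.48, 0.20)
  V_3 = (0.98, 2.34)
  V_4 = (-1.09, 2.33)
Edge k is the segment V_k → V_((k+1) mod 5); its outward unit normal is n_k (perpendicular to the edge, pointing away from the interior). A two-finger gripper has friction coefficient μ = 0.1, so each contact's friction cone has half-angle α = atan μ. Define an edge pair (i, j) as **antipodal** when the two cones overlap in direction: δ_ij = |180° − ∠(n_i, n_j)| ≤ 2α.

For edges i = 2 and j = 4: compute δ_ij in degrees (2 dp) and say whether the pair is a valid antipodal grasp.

α = atan 0.1 = 5.71°;  2α = 11.42°
edge 2: e_2 = (-2.50, +2.14);  n_2 = (+0.6503, +0.7597)
edge 4: e_4 = (-2.40, -2.13);  n_4 = (-0.6638, +0.7479)
∠(n_2, n_4) = 82.15°
δ = |180° − 82.15°| = 97.85°
97.85° > 2α = 11.42°  →  invalid

δ = 97.85°, invalid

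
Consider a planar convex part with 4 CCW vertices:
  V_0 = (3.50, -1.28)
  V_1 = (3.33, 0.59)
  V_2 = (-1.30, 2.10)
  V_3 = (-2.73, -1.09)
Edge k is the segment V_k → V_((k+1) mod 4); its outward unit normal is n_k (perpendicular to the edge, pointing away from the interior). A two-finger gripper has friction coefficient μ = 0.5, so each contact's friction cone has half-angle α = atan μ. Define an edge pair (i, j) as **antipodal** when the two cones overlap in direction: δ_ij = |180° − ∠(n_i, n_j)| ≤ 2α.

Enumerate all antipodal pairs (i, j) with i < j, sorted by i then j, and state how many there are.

α = atan 0.5 = 26.57°;  2α = 53.13°
n_0 = (+0.9959, +0.0905)
n_1 = (+0.3101, +0.9507)
n_2 = (-0.9125, +0.4091)
n_3 = (-0.0305, -0.9995)
  (0,1): δ = 113.26°  ·
  (0,2): δ = 29.34°  ✓
  (0,3): δ = 83.06°  ·
  (1,2): δ = 96.08°  ·
  (1,3): δ = 16.32°  ✓
  (2,3): δ = 67.60°  ·
antipodal pairs: 2

count = 2; pairs: (0,2), (1,3)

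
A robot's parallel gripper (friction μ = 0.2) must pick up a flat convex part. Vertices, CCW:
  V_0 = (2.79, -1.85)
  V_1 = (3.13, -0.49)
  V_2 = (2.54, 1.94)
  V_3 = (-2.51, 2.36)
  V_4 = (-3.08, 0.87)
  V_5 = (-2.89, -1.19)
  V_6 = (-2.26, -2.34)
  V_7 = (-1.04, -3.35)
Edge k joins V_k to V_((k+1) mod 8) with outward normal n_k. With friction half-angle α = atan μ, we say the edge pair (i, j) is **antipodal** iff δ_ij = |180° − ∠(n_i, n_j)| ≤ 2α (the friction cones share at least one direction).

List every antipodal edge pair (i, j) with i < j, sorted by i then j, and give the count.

count = 4; pairs: (0,3), (0,4), (1,4), (1,5)

α = atan 0.2 = 11.31°;  2α = 22.62°
n_0 = (+0.9701, -0.2425)
n_1 = (+0.9718, +0.2359)
n_2 = (+0.0829, +0.9966)
n_3 = (-0.9340, +0.3573)
n_4 = (-0.9958, -0.0918)
n_5 = (-0.8770, -0.4805)
n_6 = (-0.6377, -0.7703)
n_7 = (+0.3647, -0.9311)
  (0,1): δ = 152.32°  ·
  (0,2): δ = 80.72°  ·
  (0,3): δ = 6.90°  ✓
  (0,4): δ = 19.31°  ✓
  (0,5): δ = 42.75°  ·
  (0,6): δ = 64.42°  ·
  (0,7): δ = 125.42°  ·
  (1,2): δ = 108.40°  ·
  (1,3): δ = 34.58°  ·
  (1,4): δ = 8.38°  ✓
  (1,5): δ = 15.07°  ✓
  (1,6): δ = 36.73°  ·
  (1,7): δ = 97.74°  ·
  (2,3): δ = 106.18°  ·
  (2,4): δ = 79.98°  ·
  (2,5): δ = 56.53°  ·
  (2,6): δ = 34.87°  ·
  (2,7): δ = 26.14°  ·
  (3,4): δ = 153.80°  ·
  (3,5): δ = 130.35°  ·
  (3,6): δ = 108.69°  ·
  (3,7): δ = 47.68°  ·
  (4,5): δ = 156.55°  ·
  (4,6): δ = 134.89°  ·
  (4,7): δ = 73.88°  ·
  (5,6): δ = 158.34°  ·
  (5,7): δ = 97.33°  ·
  (6,7): δ = 118.99°  ·
antipodal pairs: 4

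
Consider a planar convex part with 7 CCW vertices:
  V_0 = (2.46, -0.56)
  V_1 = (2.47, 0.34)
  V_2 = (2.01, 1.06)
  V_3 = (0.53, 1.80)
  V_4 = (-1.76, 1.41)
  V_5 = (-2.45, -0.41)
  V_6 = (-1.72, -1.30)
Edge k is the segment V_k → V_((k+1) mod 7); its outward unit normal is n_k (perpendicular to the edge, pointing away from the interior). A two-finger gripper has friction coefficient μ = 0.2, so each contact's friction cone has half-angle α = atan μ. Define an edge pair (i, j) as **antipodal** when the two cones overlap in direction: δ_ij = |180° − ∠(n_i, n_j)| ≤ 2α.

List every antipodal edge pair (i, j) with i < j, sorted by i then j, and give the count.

count = 3; pairs: (0,4), (1,5), (3,6)

α = atan 0.2 = 11.31°;  2α = 22.62°
n_0 = (+0.9999, -0.0111)
n_1 = (+0.8427, +0.5384)
n_2 = (+0.4472, +0.8944)
n_3 = (-0.1679, +0.9858)
n_4 = (-0.9351, +0.3545)
n_5 = (-0.7732, -0.6342)
n_6 = (+0.1743, -0.9847)
  (0,1): δ = 146.79°  ·
  (0,2): δ = 115.93°  ·
  (0,3): δ = 79.70°  ·
  (0,4): δ = 20.13°  ✓
  (0,5): δ = 40.00°  ·
  (0,6): δ = 100.68°  ·
  (1,2): δ = 149.14°  ·
  (1,3): δ = 112.91°  ·
  (1,4): δ = 53.34°  ·
  (1,5): δ = 6.79°  ✓
  (1,6): δ = 67.47°  ·
  (2,3): δ = 143.77°  ·
  (2,4): δ = 84.20°  ·
  (2,5): δ = 24.08°  ·
  (2,6): δ = 36.60°  ·
  (3,4): δ = 120.43°  ·
  (3,5): δ = 60.31°  ·
  (3,6): δ = 0.37°  ✓
  (4,5): δ = 119.88°  ·
  (4,6): δ = 59.20°  ·
  (5,6): δ = 119.32°  ·
antipodal pairs: 3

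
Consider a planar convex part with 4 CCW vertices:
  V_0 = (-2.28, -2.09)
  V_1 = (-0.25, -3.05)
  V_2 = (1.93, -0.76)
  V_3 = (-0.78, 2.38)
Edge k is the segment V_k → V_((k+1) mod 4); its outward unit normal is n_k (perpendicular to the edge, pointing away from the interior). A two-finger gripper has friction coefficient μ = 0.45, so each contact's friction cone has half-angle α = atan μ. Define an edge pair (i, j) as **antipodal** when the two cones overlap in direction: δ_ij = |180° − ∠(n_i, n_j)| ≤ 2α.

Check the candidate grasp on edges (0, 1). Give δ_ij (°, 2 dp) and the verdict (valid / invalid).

δ = 108.28°, invalid

α = atan 0.45 = 24.23°;  2α = 48.46°
edge 0: e_0 = (+2.03, -0.96);  n_0 = (-0.4275, -0.9040)
edge 1: e_1 = (+2.18, +2.29);  n_1 = (+0.7243, -0.6895)
∠(n_0, n_1) = 71.72°
δ = |180° − 71.72°| = 108.28°
108.28° > 2α = 48.46°  →  invalid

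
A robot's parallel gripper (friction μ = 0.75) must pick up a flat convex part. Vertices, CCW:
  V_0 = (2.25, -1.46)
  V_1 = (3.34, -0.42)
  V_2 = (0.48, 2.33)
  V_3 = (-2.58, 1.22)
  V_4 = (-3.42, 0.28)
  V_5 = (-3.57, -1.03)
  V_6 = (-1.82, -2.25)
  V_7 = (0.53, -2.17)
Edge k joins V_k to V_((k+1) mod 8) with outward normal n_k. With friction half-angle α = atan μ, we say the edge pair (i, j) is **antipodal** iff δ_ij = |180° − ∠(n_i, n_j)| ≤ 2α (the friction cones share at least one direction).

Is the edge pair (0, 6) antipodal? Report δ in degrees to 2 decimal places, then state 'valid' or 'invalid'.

α = atan 0.75 = 36.87°;  2α = 73.74°
edge 0: e_0 = (+1.09, +1.04);  n_0 = (+0.6903, -0.7235)
edge 6: e_6 = (+2.35, +0.08);  n_6 = (+0.0340, -0.9994)
∠(n_0, n_6) = 41.71°
δ = |180° − 41.71°| = 138.29°
138.29° > 2α = 73.74°  →  invalid

δ = 138.29°, invalid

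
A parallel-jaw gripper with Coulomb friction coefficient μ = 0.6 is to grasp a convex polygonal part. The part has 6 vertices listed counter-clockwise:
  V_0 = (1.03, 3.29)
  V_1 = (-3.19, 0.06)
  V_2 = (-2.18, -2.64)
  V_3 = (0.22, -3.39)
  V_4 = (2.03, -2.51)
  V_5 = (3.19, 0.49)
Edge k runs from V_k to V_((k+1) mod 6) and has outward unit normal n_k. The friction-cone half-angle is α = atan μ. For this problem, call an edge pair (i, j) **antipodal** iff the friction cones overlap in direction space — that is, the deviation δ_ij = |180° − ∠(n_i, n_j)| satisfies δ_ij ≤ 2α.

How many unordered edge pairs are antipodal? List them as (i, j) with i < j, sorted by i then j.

count = 6; pairs: (0,2), (0,3), (0,4), (1,4), (1,5), (2,5)

α = atan 0.6 = 30.96°;  2α = 61.93°
n_0 = (-0.6078, +0.7941)
n_1 = (-0.9366, -0.3504)
n_2 = (-0.2983, -0.9545)
n_3 = (+0.4372, -0.8993)
n_4 = (+0.9327, -0.3606)
n_5 = (+0.7918, +0.6108)
  (0,1): δ = 106.92°  ·
  (0,2): δ = 54.78°  ✓
  (0,3): δ = 11.50°  ✓
  (0,4): δ = 31.43°  ✓
  (0,5): δ = 90.22°  ·
  (1,2): δ = 127.86°  ·
  (1,3): δ = 84.58°  ·
  (1,4): δ = 41.65°  ✓
  (1,5): δ = 17.14°  ✓
  (2,3): δ = 136.72°  ·
  (2,4): δ = 93.79°  ·
  (2,5): δ = 35.00°  ✓
  (3,4): δ = 137.07°  ·
  (3,5): δ = 78.28°  ·
  (4,5): δ = 121.21°  ·
antipodal pairs: 6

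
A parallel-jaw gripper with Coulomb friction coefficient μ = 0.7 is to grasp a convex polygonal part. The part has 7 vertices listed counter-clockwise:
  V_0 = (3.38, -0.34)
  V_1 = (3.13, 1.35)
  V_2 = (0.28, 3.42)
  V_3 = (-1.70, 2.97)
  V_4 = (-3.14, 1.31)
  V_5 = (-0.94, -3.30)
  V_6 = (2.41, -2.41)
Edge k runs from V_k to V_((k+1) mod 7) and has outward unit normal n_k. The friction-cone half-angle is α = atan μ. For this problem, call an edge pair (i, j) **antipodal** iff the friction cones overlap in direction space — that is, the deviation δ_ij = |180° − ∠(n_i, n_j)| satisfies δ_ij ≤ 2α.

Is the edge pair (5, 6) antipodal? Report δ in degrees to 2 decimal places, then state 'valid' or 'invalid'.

δ = 129.99°, invalid

α = atan 0.7 = 34.99°;  2α = 69.98°
edge 5: e_5 = (+3.35, +0.89);  n_5 = (+0.2568, -0.9665)
edge 6: e_6 = (+0.97, +2.07);  n_6 = (+0.9055, -0.4243)
∠(n_5, n_6) = 50.01°
δ = |180° − 50.01°| = 129.99°
129.99° > 2α = 69.98°  →  invalid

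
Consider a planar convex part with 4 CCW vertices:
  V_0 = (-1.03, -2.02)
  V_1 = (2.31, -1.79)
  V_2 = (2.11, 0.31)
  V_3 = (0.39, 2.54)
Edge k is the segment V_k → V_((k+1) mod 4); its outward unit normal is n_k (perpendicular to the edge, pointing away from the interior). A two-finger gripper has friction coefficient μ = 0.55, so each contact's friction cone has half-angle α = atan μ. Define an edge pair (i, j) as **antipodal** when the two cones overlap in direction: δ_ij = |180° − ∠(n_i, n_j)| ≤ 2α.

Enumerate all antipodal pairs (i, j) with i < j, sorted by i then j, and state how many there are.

α = atan 0.55 = 28.81°;  2α = 57.62°
n_0 = (+0.0687, -0.9976)
n_1 = (+0.9955, +0.0948)
n_2 = (+0.7918, +0.6107)
n_3 = (-0.9548, +0.2973)
  (0,1): δ = 88.50°  ·
  (0,2): δ = 56.30°  ✓
  (0,3): δ = 68.76°  ·
  (1,2): δ = 147.80°  ·
  (1,3): δ = 22.74°  ✓
  (2,3): δ = 54.94°  ✓
antipodal pairs: 3

count = 3; pairs: (0,2), (1,3), (2,3)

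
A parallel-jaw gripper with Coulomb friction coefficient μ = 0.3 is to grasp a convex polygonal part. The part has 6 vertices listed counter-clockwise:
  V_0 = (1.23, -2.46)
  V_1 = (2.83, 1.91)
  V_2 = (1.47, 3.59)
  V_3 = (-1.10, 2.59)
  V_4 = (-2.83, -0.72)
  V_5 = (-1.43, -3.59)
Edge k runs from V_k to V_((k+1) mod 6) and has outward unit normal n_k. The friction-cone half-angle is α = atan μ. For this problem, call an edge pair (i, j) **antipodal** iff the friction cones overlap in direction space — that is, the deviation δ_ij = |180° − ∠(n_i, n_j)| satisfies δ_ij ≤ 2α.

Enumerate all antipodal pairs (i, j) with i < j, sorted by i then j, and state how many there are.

count = 3; pairs: (0,3), (1,4), (2,5)

α = atan 0.3 = 16.70°;  2α = 33.40°
n_0 = (+0.9390, -0.3438)
n_1 = (+0.7772, +0.6292)
n_2 = (-0.3626, +0.9319)
n_3 = (-0.8863, +0.4632)
n_4 = (-0.8988, -0.4384)
n_5 = (+0.3910, -0.9204)
  (0,1): δ = 120.90°  ·
  (0,2): δ = 48.63°  ·
  (0,3): δ = 7.48°  ✓
  (0,4): δ = 46.11°  ·
  (0,5): δ = 133.13°  ·
  (1,2): δ = 107.73°  ·
  (1,3): δ = 66.59°  ·
  (1,4): δ = 12.99°  ✓
  (1,5): δ = 74.03°  ·
  (2,3): δ = 138.86°  ·
  (2,4): δ = 85.26°  ·
  (2,5): δ = 1.76°  ✓
  (3,4): δ = 126.40°  ·
  (3,5): δ = 39.39°  ·
  (4,5): δ = 92.99°  ·
antipodal pairs: 3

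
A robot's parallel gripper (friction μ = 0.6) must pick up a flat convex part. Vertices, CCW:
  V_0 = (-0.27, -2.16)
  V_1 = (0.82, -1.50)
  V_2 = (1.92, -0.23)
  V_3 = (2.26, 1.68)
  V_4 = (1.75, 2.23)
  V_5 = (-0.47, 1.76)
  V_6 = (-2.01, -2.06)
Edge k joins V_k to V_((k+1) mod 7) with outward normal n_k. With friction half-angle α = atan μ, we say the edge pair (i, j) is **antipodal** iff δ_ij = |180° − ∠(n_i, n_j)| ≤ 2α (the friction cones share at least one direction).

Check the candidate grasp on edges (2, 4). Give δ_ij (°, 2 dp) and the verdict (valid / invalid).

δ = 67.95°, invalid

α = atan 0.6 = 30.96°;  2α = 61.93°
edge 2: e_2 = (+0.34, +1.91);  n_2 = (+0.9845, -0.1753)
edge 4: e_4 = (-2.22, -0.47);  n_4 = (-0.2071, +0.9783)
∠(n_2, n_4) = 112.05°
δ = |180° − 112.05°| = 67.95°
67.95° > 2α = 61.93°  →  invalid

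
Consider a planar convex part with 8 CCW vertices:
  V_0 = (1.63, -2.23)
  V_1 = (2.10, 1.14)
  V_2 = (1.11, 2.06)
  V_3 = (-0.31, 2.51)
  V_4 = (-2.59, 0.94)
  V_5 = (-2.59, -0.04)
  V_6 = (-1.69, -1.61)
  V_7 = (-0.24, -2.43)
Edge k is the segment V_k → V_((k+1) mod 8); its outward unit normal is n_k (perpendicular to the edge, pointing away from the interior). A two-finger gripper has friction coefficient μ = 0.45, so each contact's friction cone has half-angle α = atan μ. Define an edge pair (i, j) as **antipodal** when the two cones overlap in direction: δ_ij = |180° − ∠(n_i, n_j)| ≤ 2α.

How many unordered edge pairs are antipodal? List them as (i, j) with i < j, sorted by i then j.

count = 10; pairs: (0,3), (0,4), (0,5), (1,4), (1,5), (1,6), (2,5), (2,6), (2,7), (3,7)

α = atan 0.45 = 24.23°;  2α = 48.46°
n_0 = (+0.9904, -0.1381)
n_1 = (+0.6807, +0.7325)
n_2 = (+0.3021, +0.9533)
n_3 = (-0.5671, +0.8236)
n_4 = (-1.0000, -0.0000)
n_5 = (-0.8676, -0.4973)
n_6 = (-0.4923, -0.8705)
n_7 = (+0.1063, -0.9943)
  (0,1): δ = 124.96°  ·
  (0,2): δ = 99.64°  ·
  (0,3): δ = 47.51°  ✓
  (0,4): δ = 7.94°  ✓
  (0,5): δ = 37.76°  ✓
  (0,6): δ = 68.45°  ·
  (0,7): δ = 104.04°  ·
  (1,2): δ = 154.68°  ·
  (1,3): δ = 102.55°  ·
  (1,4): δ = 47.10°  ✓
  (1,5): δ = 17.28°  ✓
  (1,6): δ = 13.41°  ✓
  (1,7): δ = 49.01°  ·
  (2,3): δ = 127.87°  ·
  (2,4): δ = 72.42°  ·
  (2,5): δ = 42.59°  ✓
  (2,6): δ = 11.91°  ✓
  (2,7): δ = 23.69°  ✓
  (3,4): δ = 124.55°  ·
  (3,5): δ = 94.73°  ·
  (3,6): δ = 64.04°  ·
  (3,7): δ = 28.45°  ✓
  (4,5): δ = 150.18°  ·
  (4,6): δ = 119.49°  ·
  (4,7): δ = 83.90°  ·
  (5,6): δ = 149.31°  ·
  (5,7): δ = 113.72°  ·
  (6,7): δ = 144.41°  ·
antipodal pairs: 10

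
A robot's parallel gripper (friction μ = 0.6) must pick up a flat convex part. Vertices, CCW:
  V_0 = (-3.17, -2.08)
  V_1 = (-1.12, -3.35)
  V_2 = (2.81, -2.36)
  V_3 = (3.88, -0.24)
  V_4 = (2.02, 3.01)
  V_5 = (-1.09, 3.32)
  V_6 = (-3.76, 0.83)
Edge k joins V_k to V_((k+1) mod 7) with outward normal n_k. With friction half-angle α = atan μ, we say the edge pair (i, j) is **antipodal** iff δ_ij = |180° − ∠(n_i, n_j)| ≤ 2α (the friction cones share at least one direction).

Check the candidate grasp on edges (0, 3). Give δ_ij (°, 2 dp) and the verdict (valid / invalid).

α = atan 0.6 = 30.96°;  2α = 61.93°
edge 0: e_0 = (+2.05, -1.27);  n_0 = (-0.5266, -0.8501)
edge 3: e_3 = (-1.86, +3.25);  n_3 = (+0.8679, +0.4967)
∠(n_0, n_3) = 151.56°
δ = |180° − 151.56°| = 28.44°
28.44° ≤ 2α = 61.93°  →  valid

δ = 28.44°, valid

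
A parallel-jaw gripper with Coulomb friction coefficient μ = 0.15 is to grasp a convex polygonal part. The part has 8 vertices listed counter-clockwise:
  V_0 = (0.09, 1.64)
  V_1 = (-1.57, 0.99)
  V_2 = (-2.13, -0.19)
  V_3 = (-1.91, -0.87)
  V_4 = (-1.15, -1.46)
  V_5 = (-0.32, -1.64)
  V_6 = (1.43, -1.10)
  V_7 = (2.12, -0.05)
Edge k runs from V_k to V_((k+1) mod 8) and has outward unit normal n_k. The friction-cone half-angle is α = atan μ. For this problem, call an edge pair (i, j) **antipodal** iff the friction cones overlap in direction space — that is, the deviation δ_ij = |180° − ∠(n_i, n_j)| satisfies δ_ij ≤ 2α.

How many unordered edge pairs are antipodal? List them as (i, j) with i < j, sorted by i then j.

α = atan 0.15 = 8.53°;  2α = 17.06°
n_0 = (-0.3646, +0.9312)
n_1 = (-0.9034, +0.4287)
n_2 = (-0.9514, -0.3078)
n_3 = (-0.6132, -0.7899)
n_4 = (-0.2119, -0.9773)
n_5 = (+0.2949, -0.9555)
n_6 = (+0.8357, -0.5492)
n_7 = (+0.6398, +0.7685)
  (0,1): δ = 136.77°  ·
  (0,2): δ = 93.46°  ·
  (0,3): δ = 59.21°  ·
  (0,4): δ = 33.62°  ·
  (0,5): δ = 4.23°  ✓
  (0,6): δ = 35.31°  ·
  (0,7): δ = 118.84°  ·
  (1,2): δ = 136.68°  ·
  (1,3): δ = 102.43°  ·
  (1,4): δ = 76.85°  ·
  (1,5): δ = 47.46°  ·
  (1,6): δ = 7.92°  ✓
  (1,7): δ = 75.61°  ·
  (2,3): δ = 145.75°  ·
  (2,4): δ = 120.16°  ·
  (2,5): δ = 90.78°  ·
  (2,6): δ = 51.24°  ·
  (2,7): δ = 32.29°  ·
  (3,4): δ = 154.41°  ·
  (3,5): δ = 125.03°  ·
  (3,6): δ = 85.49°  ·
  (3,7): δ = 1.96°  ✓
  (4,5): δ = 150.62°  ·
  (4,6): δ = 111.07°  ·
  (4,7): δ = 27.54°  ·
  (5,6): δ = 140.46°  ·
  (5,7): δ = 56.93°  ·
  (6,7): δ = 96.47°  ·
antipodal pairs: 3

count = 3; pairs: (0,5), (1,6), (3,7)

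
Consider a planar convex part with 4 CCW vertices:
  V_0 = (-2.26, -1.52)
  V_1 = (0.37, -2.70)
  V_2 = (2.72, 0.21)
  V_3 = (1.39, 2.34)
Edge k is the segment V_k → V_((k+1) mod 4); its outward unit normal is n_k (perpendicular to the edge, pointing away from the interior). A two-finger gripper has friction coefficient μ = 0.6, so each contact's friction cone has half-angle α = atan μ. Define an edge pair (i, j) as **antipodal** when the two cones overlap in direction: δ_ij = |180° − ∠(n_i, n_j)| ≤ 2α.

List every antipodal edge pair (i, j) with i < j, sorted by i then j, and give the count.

count = 2; pairs: (0,2), (1,3)

α = atan 0.6 = 30.96°;  2α = 61.93°
n_0 = (-0.4094, -0.9124)
n_1 = (+0.7780, -0.6283)
n_2 = (+0.8482, +0.5296)
n_3 = (-0.7266, +0.6871)
  (0,1): δ = 104.76°  ·
  (0,2): δ = 33.85°  ✓
  (0,3): δ = 70.77°  ·
  (1,2): δ = 109.10°  ·
  (1,3): δ = 4.48°  ✓
  (2,3): δ = 75.38°  ·
antipodal pairs: 2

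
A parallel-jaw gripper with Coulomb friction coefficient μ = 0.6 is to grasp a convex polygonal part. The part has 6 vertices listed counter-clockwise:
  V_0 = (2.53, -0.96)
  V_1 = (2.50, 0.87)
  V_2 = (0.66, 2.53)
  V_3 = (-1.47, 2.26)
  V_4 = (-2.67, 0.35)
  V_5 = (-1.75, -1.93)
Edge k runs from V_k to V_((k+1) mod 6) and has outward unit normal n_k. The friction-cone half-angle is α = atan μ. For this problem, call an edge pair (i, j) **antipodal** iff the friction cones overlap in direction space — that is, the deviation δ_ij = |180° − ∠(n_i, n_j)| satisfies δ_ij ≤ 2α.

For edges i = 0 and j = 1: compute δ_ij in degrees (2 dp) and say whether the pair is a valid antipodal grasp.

α = atan 0.6 = 30.96°;  2α = 61.93°
edge 0: e_0 = (-0.03, +1.83);  n_0 = (+0.9999, +0.0164)
edge 1: e_1 = (-1.84, +1.66);  n_1 = (+0.6699, +0.7425)
∠(n_0, n_1) = 47.00°
δ = |180° − 47.00°| = 133.00°
133.00° > 2α = 61.93°  →  invalid

δ = 133.00°, invalid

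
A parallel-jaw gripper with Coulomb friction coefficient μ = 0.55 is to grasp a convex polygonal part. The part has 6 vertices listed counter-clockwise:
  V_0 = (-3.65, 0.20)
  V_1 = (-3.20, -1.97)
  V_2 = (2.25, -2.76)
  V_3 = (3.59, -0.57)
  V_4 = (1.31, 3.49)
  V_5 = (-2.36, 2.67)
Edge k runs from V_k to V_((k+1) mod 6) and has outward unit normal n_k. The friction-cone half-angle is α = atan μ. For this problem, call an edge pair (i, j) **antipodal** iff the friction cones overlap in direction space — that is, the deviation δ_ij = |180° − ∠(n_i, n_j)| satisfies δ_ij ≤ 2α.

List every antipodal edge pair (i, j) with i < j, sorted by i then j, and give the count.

α = atan 0.55 = 28.81°;  2α = 57.62°
n_0 = (-0.9792, -0.2031)
n_1 = (-0.1435, -0.9897)
n_2 = (+0.8530, -0.5219)
n_3 = (+0.8719, +0.4896)
n_4 = (-0.2181, +0.9759)
n_5 = (-0.8864, +0.4629)
  (0,1): δ = 109.96°  ·
  (0,2): δ = 43.18°  ✓
  (0,3): δ = 17.60°  ✓
  (0,4): δ = 90.88°  ·
  (0,5): δ = 140.71°  ·
  (1,2): δ = 113.21°  ·
  (1,3): δ = 52.43°  ✓
  (1,4): δ = 20.84°  ✓
  (1,5): δ = 70.67°  ·
  (2,3): δ = 119.22°  ·
  (2,4): δ = 45.94°  ✓
  (2,5): δ = 3.88°  ✓
  (3,4): δ = 106.72°  ·
  (3,5): δ = 56.89°  ✓
  (4,5): δ = 130.17°  ·
antipodal pairs: 7

count = 7; pairs: (0,2), (0,3), (1,3), (1,4), (2,4), (2,5), (3,5)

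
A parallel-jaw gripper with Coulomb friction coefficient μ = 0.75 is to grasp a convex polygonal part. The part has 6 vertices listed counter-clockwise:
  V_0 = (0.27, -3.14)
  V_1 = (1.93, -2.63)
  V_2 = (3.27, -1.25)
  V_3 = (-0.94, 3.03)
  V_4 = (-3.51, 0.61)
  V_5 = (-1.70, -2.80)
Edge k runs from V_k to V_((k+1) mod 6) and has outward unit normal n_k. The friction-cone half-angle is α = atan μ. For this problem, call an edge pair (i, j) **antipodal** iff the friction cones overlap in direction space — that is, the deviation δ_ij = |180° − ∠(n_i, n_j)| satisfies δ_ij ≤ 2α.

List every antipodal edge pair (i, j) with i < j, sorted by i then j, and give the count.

α = atan 0.75 = 36.87°;  2α = 73.74°
n_0 = (+0.2937, -0.9559)
n_1 = (+0.7174, -0.6966)
n_2 = (+0.7129, +0.7013)
n_3 = (-0.6855, +0.7280)
n_4 = (-0.8833, -0.4688)
n_5 = (-0.1701, -0.9854)
  (0,1): δ = 151.24°  ·
  (0,2): δ = 62.55°  ✓
  (0,3): δ = 26.20°  ✓
  (0,4): δ = 100.88°  ·
  (0,5): δ = 153.13°  ·
  (1,2): δ = 91.31°  ·
  (1,3): δ = 2.56°  ✓
  (1,4): δ = 72.12°  ✓
  (1,5): δ = 124.37°  ·
  (2,3): δ = 91.25°  ·
  (2,4): δ = 16.57°  ✓
  (2,5): δ = 35.68°  ✓
  (3,4): δ = 105.32°  ·
  (3,5): δ = 53.07°  ✓
  (4,5): δ = 127.75°  ·
antipodal pairs: 7

count = 7; pairs: (0,2), (0,3), (1,3), (1,4), (2,4), (2,5), (3,5)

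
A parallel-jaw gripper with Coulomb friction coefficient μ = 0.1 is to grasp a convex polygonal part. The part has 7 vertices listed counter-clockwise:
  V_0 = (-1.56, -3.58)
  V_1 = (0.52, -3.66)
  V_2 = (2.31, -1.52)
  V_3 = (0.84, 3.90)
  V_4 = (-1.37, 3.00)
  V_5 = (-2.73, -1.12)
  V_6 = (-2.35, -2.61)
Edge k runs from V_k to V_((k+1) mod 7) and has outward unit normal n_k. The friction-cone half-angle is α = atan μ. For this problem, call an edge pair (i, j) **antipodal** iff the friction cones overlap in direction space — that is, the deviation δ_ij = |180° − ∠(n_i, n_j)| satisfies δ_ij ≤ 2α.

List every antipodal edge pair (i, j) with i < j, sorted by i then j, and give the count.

α = atan 0.1 = 5.71°;  2α = 11.42°
n_0 = (-0.0384, -0.9993)
n_1 = (+0.7670, -0.6416)
n_2 = (+0.9651, +0.2618)
n_3 = (-0.3772, +0.9261)
n_4 = (-0.9496, +0.3135)
n_5 = (-0.9690, -0.2471)
n_6 = (-0.7754, -0.6315)
  (0,1): δ = 127.71°  ·
  (0,2): δ = 72.62°  ·
  (0,3): δ = 24.36°  ·
  (0,4): δ = 73.93°  ·
  (0,5): δ = 106.51°  ·
  (0,6): δ = 131.36°  ·
  (1,2): δ = 124.91°  ·
  (1,3): δ = 27.93°  ·
  (1,4): δ = 21.64°  ·
  (1,5): δ = 54.22°  ·
  (1,6): δ = 79.07°  ·
  (2,3): δ = 83.02°  ·
  (2,4): δ = 33.44°  ·
  (2,5): δ = 0.87°  ✓
  (2,6): δ = 23.99°  ·
  (3,4): δ = 130.43°  ·
  (3,5): δ = 97.85°  ·
  (3,6): δ = 73.00°  ·
  (4,5): δ = 147.42°  ·
  (4,6): δ = 122.57°  ·
  (5,6): δ = 155.15°  ·
antipodal pairs: 1

count = 1; pairs: (2,5)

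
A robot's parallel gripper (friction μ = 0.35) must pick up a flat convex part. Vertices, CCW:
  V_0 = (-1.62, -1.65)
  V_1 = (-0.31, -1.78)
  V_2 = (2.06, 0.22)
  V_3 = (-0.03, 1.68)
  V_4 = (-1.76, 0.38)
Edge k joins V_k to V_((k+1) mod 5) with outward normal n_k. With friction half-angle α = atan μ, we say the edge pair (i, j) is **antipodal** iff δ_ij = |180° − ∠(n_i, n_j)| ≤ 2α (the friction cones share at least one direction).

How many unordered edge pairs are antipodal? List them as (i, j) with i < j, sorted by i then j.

α = atan 0.35 = 19.29°;  2α = 38.58°
n_0 = (-0.0988, -0.9951)
n_1 = (+0.6449, -0.7642)
n_2 = (+0.5727, +0.8198)
n_3 = (-0.6007, +0.7994)
n_4 = (-0.9976, -0.0688)
  (0,1): δ = 134.17°  ·
  (0,2): δ = 29.27°  ✓
  (0,3): δ = 42.59°  ·
  (0,4): δ = 99.61°  ·
  (1,2): δ = 75.10°  ·
  (1,3): δ = 3.24°  ✓
  (1,4): δ = 53.78°  ·
  (2,3): δ = 108.14°  ·
  (2,4): δ = 51.12°  ·
  (3,4): δ = 122.98°  ·
antipodal pairs: 2

count = 2; pairs: (0,2), (1,3)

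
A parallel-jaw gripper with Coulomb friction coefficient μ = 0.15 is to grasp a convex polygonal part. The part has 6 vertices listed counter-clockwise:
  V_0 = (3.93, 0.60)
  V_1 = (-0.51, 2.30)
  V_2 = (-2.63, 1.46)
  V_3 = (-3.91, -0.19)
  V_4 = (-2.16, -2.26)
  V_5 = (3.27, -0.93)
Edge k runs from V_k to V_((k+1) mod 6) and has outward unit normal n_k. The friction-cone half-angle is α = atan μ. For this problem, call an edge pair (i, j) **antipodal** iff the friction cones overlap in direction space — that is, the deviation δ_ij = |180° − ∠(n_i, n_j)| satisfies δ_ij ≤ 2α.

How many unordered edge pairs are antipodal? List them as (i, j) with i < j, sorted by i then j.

count = 2; pairs: (1,4), (2,5)

α = atan 0.15 = 8.53°;  2α = 17.06°
n_0 = (+0.3576, +0.9339)
n_1 = (-0.3684, +0.9297)
n_2 = (-0.7901, +0.6129)
n_3 = (-0.7637, -0.6456)
n_4 = (+0.2379, -0.9713)
n_5 = (+0.9182, -0.3961)
  (0,1): δ = 137.43°  ·
  (0,2): δ = 106.85°  ·
  (0,3): δ = 28.84°  ·
  (0,4): δ = 34.71°  ·
  (0,5): δ = 87.62°  ·
  (1,2): δ = 149.42°  ·
  (1,3): δ = 71.40°  ·
  (1,4): δ = 7.85°  ✓
  (1,5): δ = 45.05°  ·
  (2,3): δ = 101.99°  ·
  (2,4): δ = 38.43°  ·
  (2,5): δ = 14.47°  ✓
  (3,4): δ = 116.45°  ·
  (3,5): δ = 63.55°  ·
  (4,5): δ = 127.10°  ·
antipodal pairs: 2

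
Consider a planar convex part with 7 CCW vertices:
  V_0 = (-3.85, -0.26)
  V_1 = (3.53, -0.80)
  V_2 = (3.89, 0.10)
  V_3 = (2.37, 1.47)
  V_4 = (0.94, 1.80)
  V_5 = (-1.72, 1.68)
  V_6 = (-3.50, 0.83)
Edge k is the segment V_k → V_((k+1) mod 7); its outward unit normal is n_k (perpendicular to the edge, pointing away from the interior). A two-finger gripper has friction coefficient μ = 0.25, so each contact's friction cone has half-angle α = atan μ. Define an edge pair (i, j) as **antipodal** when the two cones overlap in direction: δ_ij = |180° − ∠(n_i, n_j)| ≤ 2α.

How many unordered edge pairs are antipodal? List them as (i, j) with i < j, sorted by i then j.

count = 3; pairs: (0,3), (0,4), (1,6)

α = atan 0.25 = 14.04°;  2α = 28.07°
n_0 = (-0.0730, -0.9973)
n_1 = (+0.9285, -0.3714)
n_2 = (+0.6695, +0.7428)
n_3 = (+0.2249, +0.9744)
n_4 = (-0.0451, +0.9990)
n_5 = (-0.4309, +0.9024)
n_6 = (-0.9521, +0.3057)
  (0,1): δ = 107.62°  ·
  (0,2): δ = 37.84°  ·
  (0,3): δ = 8.81°  ✓
  (0,4): δ = 6.77°  ✓
  (0,5): δ = 29.71°  ·
  (0,6): δ = 76.38°  ·
  (1,2): δ = 110.23°  ·
  (1,3): δ = 81.19°  ·
  (1,4): δ = 65.62°  ·
  (1,5): δ = 42.67°  ·
  (1,6): δ = 4.00°  ✓
  (2,3): δ = 150.97°  ·
  (2,4): δ = 135.39°  ·
  (2,5): δ = 112.45°  ·
  (2,6): δ = 65.77°  ·
  (3,4): δ = 164.42°  ·
  (3,5): δ = 141.48°  ·
  (3,6): δ = 94.81°  ·
  (4,5): δ = 157.06°  ·
  (4,6): δ = 110.38°  ·
  (5,6): δ = 133.33°  ·
antipodal pairs: 3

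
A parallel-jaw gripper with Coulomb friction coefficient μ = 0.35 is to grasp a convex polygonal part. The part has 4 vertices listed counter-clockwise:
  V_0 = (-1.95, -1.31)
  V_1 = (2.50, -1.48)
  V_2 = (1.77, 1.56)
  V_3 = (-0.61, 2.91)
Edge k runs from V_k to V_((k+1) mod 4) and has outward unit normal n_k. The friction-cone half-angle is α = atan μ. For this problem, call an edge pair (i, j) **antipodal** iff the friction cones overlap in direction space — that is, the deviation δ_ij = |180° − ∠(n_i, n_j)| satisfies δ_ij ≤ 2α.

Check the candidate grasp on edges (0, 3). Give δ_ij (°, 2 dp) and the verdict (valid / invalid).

δ = 74.57°, invalid

α = atan 0.35 = 19.29°;  2α = 38.58°
edge 0: e_0 = (+4.45, -0.17);  n_0 = (-0.0382, -0.9993)
edge 3: e_3 = (-1.34, -4.22);  n_3 = (-0.9531, +0.3026)
∠(n_0, n_3) = 105.43°
δ = |180° − 105.43°| = 74.57°
74.57° > 2α = 38.58°  →  invalid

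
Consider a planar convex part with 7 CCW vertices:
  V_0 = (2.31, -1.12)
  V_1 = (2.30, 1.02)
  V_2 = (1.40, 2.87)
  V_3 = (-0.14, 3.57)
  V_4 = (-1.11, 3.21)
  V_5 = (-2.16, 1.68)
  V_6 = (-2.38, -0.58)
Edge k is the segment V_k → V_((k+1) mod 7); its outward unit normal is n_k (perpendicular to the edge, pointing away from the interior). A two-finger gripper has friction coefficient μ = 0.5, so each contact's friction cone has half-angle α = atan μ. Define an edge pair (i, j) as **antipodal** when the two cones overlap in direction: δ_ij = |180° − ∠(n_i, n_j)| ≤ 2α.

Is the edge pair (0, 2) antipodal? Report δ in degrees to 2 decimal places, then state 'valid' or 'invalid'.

α = atan 0.5 = 26.57°;  2α = 53.13°
edge 0: e_0 = (-0.01, +2.14);  n_0 = (+1.0000, +0.0047)
edge 2: e_2 = (-1.54, +0.70);  n_2 = (+0.4138, +0.9104)
∠(n_0, n_2) = 65.29°
δ = |180° − 65.29°| = 114.71°
114.71° > 2α = 53.13°  →  invalid

δ = 114.71°, invalid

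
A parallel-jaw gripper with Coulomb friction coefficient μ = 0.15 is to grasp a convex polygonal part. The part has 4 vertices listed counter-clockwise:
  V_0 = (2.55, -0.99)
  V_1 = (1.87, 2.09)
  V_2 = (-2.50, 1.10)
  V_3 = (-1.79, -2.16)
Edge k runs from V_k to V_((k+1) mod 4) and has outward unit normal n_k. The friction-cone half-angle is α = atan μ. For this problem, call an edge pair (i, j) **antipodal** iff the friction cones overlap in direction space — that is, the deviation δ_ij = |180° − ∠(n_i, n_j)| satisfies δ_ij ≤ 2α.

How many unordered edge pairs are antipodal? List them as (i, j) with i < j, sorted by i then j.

α = atan 0.15 = 8.53°;  2α = 17.06°
n_0 = (+0.9765, +0.2156)
n_1 = (-0.2209, +0.9753)
n_2 = (-0.9771, -0.2128)
n_3 = (+0.2603, -0.9655)
  (0,1): δ = 89.69°  ·
  (0,2): δ = 0.16°  ✓
  (0,3): δ = 92.64°  ·
  (1,2): δ = 90.48°  ·
  (1,3): δ = 2.32°  ✓
  (2,3): δ = 87.20°  ·
antipodal pairs: 2

count = 2; pairs: (0,2), (1,3)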